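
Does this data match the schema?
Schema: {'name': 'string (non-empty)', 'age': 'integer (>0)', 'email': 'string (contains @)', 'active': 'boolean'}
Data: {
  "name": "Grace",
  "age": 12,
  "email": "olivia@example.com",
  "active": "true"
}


Validating each field against schema:
  name: OK (non-empty string)
  age: OK (positive integer)
  email: OK (string with @)
  active: FAIL ("true" is not a boolean)

Result: INVALID (1 error: active)

INVALID (1 error: active)


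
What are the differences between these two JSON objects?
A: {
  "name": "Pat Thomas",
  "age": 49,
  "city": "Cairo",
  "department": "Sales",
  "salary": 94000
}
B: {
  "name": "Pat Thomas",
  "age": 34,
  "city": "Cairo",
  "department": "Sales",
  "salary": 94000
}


Comparing each field (in key order):
  name: same
  age: DIFFERENT
  city: same
  department: same
  salary: same
Differences:
  age: 49 -> 34

1 field(s) changed

1 change: age


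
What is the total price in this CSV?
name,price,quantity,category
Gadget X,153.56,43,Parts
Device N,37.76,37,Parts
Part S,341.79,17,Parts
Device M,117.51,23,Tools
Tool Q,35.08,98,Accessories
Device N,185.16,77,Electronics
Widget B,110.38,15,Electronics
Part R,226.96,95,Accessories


Computing total price:
Values: [153.56, 37.76, 341.79, 117.51, 35.08, 185.16, 110.38, 226.96]
Sum = 1208.20

1208.20


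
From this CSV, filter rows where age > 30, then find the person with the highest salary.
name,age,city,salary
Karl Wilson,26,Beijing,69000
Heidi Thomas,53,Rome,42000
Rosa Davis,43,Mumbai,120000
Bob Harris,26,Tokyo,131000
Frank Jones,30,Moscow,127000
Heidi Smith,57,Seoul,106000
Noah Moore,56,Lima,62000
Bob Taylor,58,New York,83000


Filter: age > 30
Sort by: salary (descending)

Filtered records (5):
  Rosa Davis, age 43, salary $120000
  Heidi Smith, age 57, salary $106000
  Bob Taylor, age 58, salary $83000
  Noah Moore, age 56, salary $62000
  Heidi Thomas, age 53, salary $42000

Highest salary: Rosa Davis ($120000)

Rosa Davis


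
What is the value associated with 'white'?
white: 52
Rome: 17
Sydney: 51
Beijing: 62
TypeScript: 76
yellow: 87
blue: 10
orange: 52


Looking up key 'white'
Value: 52

52


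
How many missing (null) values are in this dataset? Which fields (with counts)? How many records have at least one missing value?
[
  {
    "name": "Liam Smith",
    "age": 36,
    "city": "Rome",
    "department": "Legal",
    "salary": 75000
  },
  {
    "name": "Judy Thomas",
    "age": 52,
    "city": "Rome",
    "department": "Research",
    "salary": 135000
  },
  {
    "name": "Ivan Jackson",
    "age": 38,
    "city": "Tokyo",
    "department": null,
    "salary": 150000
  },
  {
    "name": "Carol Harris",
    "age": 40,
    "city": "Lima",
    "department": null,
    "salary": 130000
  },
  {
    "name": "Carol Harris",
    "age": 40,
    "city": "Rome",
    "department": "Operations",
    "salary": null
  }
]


Checking for missing (null) values in 5 records:

  Liam Smith: complete
  Judy Thomas: complete
  Ivan Jackson: department
  Carol Harris: department
  Carol Harris: salary

Per field:
  name: 0 missing
  age: 0 missing
  city: 0 missing
  department: 2 missing
  salary: 1 missing

Total missing values: 3
Records with any missing: 3

3 missing values (department: 2, salary: 1); 3 incomplete records


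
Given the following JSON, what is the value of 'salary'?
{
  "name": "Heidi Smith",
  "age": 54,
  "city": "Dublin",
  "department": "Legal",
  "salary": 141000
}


Looking up field 'salary'
Value: 141000

141000


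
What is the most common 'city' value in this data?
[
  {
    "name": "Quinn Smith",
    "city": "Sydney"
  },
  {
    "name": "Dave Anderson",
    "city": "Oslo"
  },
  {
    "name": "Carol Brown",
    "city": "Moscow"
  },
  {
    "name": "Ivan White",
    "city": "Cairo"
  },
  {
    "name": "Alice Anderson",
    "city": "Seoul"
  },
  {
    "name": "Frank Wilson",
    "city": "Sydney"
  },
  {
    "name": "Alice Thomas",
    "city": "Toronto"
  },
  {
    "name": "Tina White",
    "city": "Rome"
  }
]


Counting 'city' values across 8 records:

  Sydney: 2 ##
  Oslo: 1 #
  Moscow: 1 #
  Cairo: 1 #
  Seoul: 1 #
  Toronto: 1 #
  Rome: 1 #

Most common: Sydney (2 times)

Sydney (2 times)


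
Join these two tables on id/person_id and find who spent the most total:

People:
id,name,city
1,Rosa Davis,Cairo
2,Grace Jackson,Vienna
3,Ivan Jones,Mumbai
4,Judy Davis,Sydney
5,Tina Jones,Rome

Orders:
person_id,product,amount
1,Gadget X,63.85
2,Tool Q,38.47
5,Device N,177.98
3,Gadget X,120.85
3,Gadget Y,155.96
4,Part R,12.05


Join on: people.id = orders.person_id

Joined rows:
  Rosa Davis (Cairo) bought Gadget X for $63.85
  Grace Jackson (Vienna) bought Tool Q for $38.47
  Tina Jones (Rome) bought Device N for $177.98
  Ivan Jones (Mumbai) bought Gadget X for $120.85
  Ivan Jones (Mumbai) bought Gadget Y for $155.96
  Judy Davis (Sydney) bought Part R for $12.05

Total per person:
  Ivan Jones: $276.81
  Tina Jones: $177.98
  Rosa Davis: $63.85
  Grace Jackson: $38.47
  Judy Davis: $12.05

Top spender: Ivan Jones ($276.81)

Ivan Jones ($276.81)


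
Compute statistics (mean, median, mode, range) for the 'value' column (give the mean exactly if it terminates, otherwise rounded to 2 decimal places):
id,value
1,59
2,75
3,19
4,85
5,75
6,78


Data: [59, 75, 19, 85, 75, 78]
Count: 6
Sum: 391
Mean: 391/6 ≈ 65.17 (rounded to 2 decimal places)
Sorted: [19, 59, 75, 75, 78, 85]
Median: 75.0
Mode: 75 (2 times)
Range: 85 - 19 = 66
Min: 19, Max: 85

mean≈65.17, median=75.0, mode=75, range=66


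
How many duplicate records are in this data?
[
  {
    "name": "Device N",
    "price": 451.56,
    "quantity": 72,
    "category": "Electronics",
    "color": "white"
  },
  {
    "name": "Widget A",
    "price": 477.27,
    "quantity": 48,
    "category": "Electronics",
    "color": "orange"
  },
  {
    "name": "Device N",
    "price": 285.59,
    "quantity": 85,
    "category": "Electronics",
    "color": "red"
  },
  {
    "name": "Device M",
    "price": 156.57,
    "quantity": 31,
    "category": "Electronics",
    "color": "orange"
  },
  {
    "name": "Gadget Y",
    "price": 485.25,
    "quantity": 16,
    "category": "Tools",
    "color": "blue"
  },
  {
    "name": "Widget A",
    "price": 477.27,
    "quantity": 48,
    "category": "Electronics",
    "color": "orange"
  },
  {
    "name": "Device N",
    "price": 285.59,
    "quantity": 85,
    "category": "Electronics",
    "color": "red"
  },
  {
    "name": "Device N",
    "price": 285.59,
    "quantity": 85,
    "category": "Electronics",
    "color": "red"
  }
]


Checking 8 records for duplicates:

  Row 1: Device N ($451.56, qty 72)
  Row 2: Widget A ($477.27, qty 48)
  Row 3: Device N ($285.59, qty 85)
  Row 4: Device M ($156.57, qty 31)
  Row 5: Gadget Y ($485.25, qty 16)
  Row 6: Widget A ($477.27, qty 48) <-- DUPLICATE
  Row 7: Device N ($285.59, qty 85) <-- DUPLICATE
  Row 8: Device N ($285.59, qty 85) <-- DUPLICATE

Duplicates found: 3
Unique records: 5

3 duplicates, 5 unique


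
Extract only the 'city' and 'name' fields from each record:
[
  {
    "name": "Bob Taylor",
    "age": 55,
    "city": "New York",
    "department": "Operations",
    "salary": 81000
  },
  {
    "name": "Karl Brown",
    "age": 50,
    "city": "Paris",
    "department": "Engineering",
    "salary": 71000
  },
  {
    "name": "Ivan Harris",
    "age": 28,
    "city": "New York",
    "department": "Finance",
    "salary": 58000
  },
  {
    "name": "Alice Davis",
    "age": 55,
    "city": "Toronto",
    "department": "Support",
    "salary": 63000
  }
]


Original: 4 records with fields: name, age, city, department, salary
Keep: ['city', 'name']
Drop: ['age', 'department', 'salary']
Result: 4 records, 2 fields each

[
  {
    "city": "New York",
    "name": "Bob Taylor"
  },
  {
    "city": "Paris",
    "name": "Karl Brown"
  },
  {
    "city": "New York",
    "name": "Ivan Harris"
  },
  {
    "city": "Toronto",
    "name": "Alice Davis"
  }
]


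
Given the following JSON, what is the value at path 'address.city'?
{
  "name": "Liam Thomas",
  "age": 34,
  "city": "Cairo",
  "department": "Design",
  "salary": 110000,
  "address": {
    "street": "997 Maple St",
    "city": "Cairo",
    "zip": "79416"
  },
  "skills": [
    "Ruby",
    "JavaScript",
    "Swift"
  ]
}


Query: address.city
Path: address -> city
Value: Cairo

Cairo


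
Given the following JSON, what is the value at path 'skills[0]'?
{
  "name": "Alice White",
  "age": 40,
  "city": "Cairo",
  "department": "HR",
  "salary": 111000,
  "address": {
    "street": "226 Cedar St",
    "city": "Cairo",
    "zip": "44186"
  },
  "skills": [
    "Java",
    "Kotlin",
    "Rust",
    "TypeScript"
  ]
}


Query: skills[0]
Path: skills -> first element
Value: Java

Java


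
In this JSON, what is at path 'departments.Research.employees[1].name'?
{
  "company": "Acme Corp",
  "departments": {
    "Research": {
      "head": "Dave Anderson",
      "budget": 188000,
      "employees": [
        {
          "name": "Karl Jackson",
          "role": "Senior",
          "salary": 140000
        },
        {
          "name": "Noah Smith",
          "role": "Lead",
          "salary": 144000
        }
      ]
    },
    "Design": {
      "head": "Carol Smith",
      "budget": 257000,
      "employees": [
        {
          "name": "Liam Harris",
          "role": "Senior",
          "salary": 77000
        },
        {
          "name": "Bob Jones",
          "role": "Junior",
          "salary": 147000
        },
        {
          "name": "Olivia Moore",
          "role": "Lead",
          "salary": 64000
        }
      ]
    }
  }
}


Path: departments.Research.employees[1].name

Navigate:
  -> departments
  -> Research
  -> employees[1].name = 'Noah Smith'

Noah Smith


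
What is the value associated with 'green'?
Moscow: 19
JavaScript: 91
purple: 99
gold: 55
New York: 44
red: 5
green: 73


Looking up key 'green'
Value: 73

73


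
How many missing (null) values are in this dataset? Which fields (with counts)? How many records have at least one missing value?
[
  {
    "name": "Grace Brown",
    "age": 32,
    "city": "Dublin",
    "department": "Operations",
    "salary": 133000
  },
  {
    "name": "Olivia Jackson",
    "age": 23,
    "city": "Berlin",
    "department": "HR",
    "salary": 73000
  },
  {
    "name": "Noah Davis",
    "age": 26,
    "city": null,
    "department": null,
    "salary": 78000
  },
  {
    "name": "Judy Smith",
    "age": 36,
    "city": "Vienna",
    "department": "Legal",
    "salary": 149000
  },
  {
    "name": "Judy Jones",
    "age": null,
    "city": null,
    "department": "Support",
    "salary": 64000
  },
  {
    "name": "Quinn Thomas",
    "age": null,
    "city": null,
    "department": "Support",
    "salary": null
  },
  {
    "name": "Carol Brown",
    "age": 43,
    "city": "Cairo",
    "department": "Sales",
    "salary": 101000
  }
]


Checking for missing (null) values in 7 records:

  Grace Brown: complete
  Olivia Jackson: complete
  Noah Davis: city, department
  Judy Smith: complete
  Judy Jones: age, city
  Quinn Thomas: age, city, salary
  Carol Brown: complete

Per field:
  name: 0 missing
  age: 2 missing
  city: 3 missing
  department: 1 missing
  salary: 1 missing

Total missing values: 7
Records with any missing: 3

7 missing values (age: 2, city: 3, department: 1, salary: 1); 3 incomplete records


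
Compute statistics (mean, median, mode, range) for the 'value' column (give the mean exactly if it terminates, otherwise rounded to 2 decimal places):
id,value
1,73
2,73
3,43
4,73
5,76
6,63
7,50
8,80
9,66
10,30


Data: [73, 73, 43, 73, 76, 63, 50, 80, 66, 30]
Count: 10
Sum: 627
Mean: 627/10 = 62.7
Sorted: [30, 43, 50, 63, 66, 73, 73, 73, 76, 80]
Median: 69.5
Mode: 73 (3 times)
Range: 80 - 30 = 50
Min: 30, Max: 80

mean=62.7, median=69.5, mode=73, range=50


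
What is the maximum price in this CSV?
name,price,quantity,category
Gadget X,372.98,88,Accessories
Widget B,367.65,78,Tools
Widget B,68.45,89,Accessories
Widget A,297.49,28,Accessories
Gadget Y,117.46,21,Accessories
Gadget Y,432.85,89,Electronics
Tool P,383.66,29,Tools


Computing maximum price:
Values: [372.98, 367.65, 68.45, 297.49, 117.46, 432.85, 383.66]
Max = 432.85

432.85


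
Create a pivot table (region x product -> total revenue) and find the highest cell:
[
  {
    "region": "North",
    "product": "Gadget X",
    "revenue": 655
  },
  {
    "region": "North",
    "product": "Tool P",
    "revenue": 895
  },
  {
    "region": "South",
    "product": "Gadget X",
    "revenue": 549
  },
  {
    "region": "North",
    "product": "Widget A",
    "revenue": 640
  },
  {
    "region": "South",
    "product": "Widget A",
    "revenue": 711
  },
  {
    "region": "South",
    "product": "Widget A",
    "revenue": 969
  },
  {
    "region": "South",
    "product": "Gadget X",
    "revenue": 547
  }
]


Pivot: region (rows) x product (columns) -> total revenue

     Gadget X      Tool P        Widget A    
North          655           895           640  
South         1096             0          1680  

Highest: South / Widget A = $1680

South / Widget A = $1680


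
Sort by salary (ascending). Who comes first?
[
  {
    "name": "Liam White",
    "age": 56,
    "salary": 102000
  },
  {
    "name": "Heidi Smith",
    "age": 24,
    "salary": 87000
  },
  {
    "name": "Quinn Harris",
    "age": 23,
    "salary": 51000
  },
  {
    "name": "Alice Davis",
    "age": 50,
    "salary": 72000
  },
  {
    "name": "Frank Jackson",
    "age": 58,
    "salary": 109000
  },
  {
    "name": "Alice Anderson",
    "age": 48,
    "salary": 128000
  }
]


Sort by: salary (ascending)

Sorted order:
  1. Quinn Harris (salary = 51000)
  2. Alice Davis (salary = 72000)
  3. Heidi Smith (salary = 87000)
  4. Liam White (salary = 102000)
  5. Frank Jackson (salary = 109000)
  6. Alice Anderson (salary = 128000)

First: Quinn Harris

Quinn Harris


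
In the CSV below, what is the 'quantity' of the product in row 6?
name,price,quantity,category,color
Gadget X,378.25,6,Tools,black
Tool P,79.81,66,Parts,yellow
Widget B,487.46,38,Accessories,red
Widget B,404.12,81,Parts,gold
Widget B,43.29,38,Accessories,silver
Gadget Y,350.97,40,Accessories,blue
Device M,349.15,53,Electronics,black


Query: Row 6 ('Gadget Y'), column 'quantity'
Value: 40

40


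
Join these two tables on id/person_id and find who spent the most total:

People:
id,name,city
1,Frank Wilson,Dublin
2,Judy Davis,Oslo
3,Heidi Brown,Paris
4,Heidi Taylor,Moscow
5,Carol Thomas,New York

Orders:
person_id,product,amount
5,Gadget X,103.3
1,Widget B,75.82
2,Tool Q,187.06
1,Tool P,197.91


Join on: people.id = orders.person_id

Joined rows:
  Carol Thomas (New York) bought Gadget X for $103.3
  Frank Wilson (Dublin) bought Widget B for $75.82
  Judy Davis (Oslo) bought Tool Q for $187.06
  Frank Wilson (Dublin) bought Tool P for $197.91

Total per person:
  Frank Wilson: $273.73
  Judy Davis: $187.06
  Carol Thomas: $103.30

Top spender: Frank Wilson ($273.73)

Frank Wilson ($273.73)


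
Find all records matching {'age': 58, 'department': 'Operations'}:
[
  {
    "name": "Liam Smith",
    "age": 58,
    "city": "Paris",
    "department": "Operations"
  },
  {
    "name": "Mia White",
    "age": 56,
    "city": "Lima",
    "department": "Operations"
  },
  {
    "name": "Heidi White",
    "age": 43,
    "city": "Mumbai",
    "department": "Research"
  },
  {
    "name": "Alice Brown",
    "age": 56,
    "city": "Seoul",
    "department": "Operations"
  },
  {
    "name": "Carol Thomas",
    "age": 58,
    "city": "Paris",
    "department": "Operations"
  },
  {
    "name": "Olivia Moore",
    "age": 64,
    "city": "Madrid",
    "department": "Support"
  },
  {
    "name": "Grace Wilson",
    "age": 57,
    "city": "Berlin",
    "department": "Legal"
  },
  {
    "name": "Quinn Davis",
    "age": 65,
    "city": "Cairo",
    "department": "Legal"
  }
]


Search criteria: {'age': 58, 'department': 'Operations'}

Checking 8 records:
  Liam Smith: {age: 58, department: Operations} <-- MATCH
  Mia White: {age: 56, department: Operations}
  Heidi White: {age: 43, department: Research}
  Alice Brown: {age: 56, department: Operations}
  Carol Thomas: {age: 58, department: Operations} <-- MATCH
  Olivia Moore: {age: 64, department: Support}
  Grace Wilson: {age: 57, department: Legal}
  Quinn Davis: {age: 65, department: Legal}

Matches: ["Liam Smith", "Carol Thomas"]

["Liam Smith", "Carol Thomas"]


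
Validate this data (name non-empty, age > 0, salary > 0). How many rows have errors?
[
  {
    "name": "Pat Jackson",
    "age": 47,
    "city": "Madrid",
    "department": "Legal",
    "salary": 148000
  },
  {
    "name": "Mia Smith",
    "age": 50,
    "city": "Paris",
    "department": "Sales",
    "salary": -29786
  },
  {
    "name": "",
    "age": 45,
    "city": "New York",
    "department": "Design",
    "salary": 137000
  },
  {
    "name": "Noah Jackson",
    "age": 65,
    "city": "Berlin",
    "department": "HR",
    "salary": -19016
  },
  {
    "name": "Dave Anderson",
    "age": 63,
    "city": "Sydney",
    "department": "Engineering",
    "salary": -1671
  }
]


Validating 5 records:
Rules: name non-empty, age > 0, salary > 0

  Row 1 (Pat Jackson): OK
  Row 2 (Mia Smith): negative salary: -29786
  Row 3 (???): empty name
  Row 4 (Noah Jackson): negative salary: -19016
  Row 5 (Dave Anderson): negative salary: -1671

Total errors: 4

4 errors


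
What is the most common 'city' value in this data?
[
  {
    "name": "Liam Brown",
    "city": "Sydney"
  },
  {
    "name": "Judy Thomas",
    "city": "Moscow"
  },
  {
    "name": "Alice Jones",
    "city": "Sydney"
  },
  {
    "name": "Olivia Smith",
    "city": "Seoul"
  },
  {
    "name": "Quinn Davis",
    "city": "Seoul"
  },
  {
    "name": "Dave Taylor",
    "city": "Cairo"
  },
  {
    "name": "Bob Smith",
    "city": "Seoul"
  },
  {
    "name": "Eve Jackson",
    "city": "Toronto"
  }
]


Counting 'city' values across 8 records:

  Seoul: 3 ###
  Sydney: 2 ##
  Moscow: 1 #
  Cairo: 1 #
  Toronto: 1 #

Most common: Seoul (3 times)

Seoul (3 times)


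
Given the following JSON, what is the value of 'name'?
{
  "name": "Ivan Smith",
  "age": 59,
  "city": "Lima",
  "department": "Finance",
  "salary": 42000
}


Looking up field 'name'
Value: Ivan Smith

Ivan Smith


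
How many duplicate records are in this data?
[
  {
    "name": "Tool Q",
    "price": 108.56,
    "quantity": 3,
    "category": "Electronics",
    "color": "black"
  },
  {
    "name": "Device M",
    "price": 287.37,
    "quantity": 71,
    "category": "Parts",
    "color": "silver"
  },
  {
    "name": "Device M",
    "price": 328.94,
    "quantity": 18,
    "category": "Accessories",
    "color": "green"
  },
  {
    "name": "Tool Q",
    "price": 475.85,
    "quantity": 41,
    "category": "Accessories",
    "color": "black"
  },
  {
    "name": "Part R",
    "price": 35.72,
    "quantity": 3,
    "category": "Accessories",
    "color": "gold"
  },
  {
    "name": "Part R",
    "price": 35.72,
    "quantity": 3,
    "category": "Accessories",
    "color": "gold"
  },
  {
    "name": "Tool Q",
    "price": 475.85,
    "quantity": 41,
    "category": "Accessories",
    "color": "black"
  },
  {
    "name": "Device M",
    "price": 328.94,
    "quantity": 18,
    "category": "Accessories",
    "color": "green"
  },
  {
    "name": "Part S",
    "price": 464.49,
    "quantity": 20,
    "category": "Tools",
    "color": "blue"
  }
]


Checking 9 records for duplicates:

  Row 1: Tool Q ($108.56, qty 3)
  Row 2: Device M ($287.37, qty 71)
  Row 3: Device M ($328.94, qty 18)
  Row 4: Tool Q ($475.85, qty 41)
  Row 5: Part R ($35.72, qty 3)
  Row 6: Part R ($35.72, qty 3) <-- DUPLICATE
  Row 7: Tool Q ($475.85, qty 41) <-- DUPLICATE
  Row 8: Device M ($328.94, qty 18) <-- DUPLICATE
  Row 9: Part S ($464.49, qty 20)

Duplicates found: 3
Unique records: 6

3 duplicates, 6 unique


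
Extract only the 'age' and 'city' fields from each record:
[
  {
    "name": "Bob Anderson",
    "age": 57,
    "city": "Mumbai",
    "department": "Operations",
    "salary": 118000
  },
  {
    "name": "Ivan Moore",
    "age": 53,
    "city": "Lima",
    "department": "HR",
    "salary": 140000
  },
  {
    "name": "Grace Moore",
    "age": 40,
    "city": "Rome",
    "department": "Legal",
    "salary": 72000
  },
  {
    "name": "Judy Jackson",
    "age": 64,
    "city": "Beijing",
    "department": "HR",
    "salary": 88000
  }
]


Original: 4 records with fields: name, age, city, department, salary
Keep: ['age', 'city']
Drop: ['name', 'department', 'salary']
Result: 4 records, 2 fields each

[
  {
    "age": 57,
    "city": "Mumbai"
  },
  {
    "age": 53,
    "city": "Lima"
  },
  {
    "age": 40,
    "city": "Rome"
  },
  {
    "age": 64,
    "city": "Beijing"
  }
]


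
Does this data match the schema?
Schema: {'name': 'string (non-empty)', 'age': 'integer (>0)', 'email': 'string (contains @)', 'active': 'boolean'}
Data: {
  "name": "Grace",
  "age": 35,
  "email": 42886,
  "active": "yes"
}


Validating each field against schema:
  name: OK (non-empty string)
  age: OK (positive integer)
  email: FAIL (42886 is not a string)
  active: FAIL ("yes" is not a boolean)

Result: INVALID (2 errors: email, active)

INVALID (2 errors: email, active)


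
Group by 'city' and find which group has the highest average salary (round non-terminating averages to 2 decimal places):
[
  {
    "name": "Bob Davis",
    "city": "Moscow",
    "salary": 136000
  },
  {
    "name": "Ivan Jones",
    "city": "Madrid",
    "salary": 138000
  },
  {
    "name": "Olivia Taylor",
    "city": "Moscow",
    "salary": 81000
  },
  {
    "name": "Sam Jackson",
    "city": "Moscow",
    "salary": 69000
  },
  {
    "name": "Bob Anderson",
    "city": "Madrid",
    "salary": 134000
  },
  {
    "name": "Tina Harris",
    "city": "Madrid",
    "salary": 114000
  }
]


Group by: city

Groups:
  Madrid: 3 people, avg salary = 386000/3 ≈ $128666.67
  Moscow: 3 people, avg salary = 286000/3 ≈ $95333.33

Highest average salary: Madrid (≈$128666.67)

Madrid (≈$128666.67)


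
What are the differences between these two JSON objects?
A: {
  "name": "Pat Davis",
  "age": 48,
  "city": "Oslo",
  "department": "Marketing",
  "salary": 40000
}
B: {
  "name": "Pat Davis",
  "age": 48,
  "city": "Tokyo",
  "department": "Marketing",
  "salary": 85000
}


Comparing each field (in key order):
  name: same
  age: same
  city: DIFFERENT
  department: same
  salary: DIFFERENT
Differences:
  city: Oslo -> Tokyo
  salary: 40000 -> 85000

2 field(s) changed

2 changes: city, salary


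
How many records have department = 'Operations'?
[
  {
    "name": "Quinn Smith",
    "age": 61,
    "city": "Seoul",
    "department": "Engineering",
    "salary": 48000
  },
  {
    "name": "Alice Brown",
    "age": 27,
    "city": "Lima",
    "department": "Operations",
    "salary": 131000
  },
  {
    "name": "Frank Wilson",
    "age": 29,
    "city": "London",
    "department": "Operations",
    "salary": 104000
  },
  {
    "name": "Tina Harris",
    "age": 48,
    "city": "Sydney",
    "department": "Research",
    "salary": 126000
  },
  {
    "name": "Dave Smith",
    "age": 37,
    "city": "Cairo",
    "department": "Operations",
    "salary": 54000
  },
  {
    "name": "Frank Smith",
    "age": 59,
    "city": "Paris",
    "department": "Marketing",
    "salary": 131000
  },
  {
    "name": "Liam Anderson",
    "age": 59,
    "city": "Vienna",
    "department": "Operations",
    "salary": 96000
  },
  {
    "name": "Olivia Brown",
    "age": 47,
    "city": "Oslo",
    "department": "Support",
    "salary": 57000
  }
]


Data: 8 records
Condition: department = 'Operations'

Checking each record:
  Quinn Smith: Engineering
  Alice Brown: Operations MATCH
  Frank Wilson: Operations MATCH
  Tina Harris: Research
  Dave Smith: Operations MATCH
  Frank Smith: Marketing
  Liam Anderson: Operations MATCH
  Olivia Brown: Support

Count: 4

4


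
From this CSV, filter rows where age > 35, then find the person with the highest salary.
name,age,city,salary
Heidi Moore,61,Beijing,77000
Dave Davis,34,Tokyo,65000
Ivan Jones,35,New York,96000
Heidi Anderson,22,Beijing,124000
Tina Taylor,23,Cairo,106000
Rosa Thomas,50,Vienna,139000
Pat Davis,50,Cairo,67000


Filter: age > 35
Sort by: salary (descending)

Filtered records (3):
  Rosa Thomas, age 50, salary $139000
  Heidi Moore, age 61, salary $77000
  Pat Davis, age 50, salary $67000

Highest salary: Rosa Thomas ($139000)

Rosa Thomas


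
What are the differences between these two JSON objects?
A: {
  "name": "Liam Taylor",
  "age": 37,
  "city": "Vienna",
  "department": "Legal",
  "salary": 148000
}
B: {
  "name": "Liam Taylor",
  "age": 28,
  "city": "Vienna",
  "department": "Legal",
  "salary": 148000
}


Comparing each field (in key order):
  name: same
  age: DIFFERENT
  city: same
  department: same
  salary: same
Differences:
  age: 37 -> 28

1 field(s) changed

1 change: age


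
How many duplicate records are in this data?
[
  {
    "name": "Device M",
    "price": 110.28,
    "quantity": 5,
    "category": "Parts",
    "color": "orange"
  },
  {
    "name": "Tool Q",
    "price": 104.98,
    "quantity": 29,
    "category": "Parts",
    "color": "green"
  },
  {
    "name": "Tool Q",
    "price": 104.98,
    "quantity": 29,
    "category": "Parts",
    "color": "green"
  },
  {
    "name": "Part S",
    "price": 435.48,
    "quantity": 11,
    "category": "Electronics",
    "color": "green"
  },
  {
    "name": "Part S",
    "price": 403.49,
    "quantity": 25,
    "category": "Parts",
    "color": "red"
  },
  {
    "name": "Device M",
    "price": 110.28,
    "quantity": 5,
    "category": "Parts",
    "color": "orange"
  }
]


Checking 6 records for duplicates:

  Row 1: Device M ($110.28, qty 5)
  Row 2: Tool Q ($104.98, qty 29)
  Row 3: Tool Q ($104.98, qty 29) <-- DUPLICATE
  Row 4: Part S ($435.48, qty 11)
  Row 5: Part S ($403.49, qty 25)
  Row 6: Device M ($110.28, qty 5) <-- DUPLICATE

Duplicates found: 2
Unique records: 4

2 duplicates, 4 unique


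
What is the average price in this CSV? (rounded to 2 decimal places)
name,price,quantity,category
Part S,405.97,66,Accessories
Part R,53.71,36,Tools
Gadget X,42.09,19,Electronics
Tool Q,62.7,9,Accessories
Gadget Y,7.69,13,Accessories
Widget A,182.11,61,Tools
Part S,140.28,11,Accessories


Computing average price:
Values: [405.97, 53.71, 42.09, 62.7, 7.69, 182.11, 140.28]
Sum = 894.55
Count = 7
Average = 894.55/7 ≈ 127.79 (rounded to 2 decimal places)

127.79


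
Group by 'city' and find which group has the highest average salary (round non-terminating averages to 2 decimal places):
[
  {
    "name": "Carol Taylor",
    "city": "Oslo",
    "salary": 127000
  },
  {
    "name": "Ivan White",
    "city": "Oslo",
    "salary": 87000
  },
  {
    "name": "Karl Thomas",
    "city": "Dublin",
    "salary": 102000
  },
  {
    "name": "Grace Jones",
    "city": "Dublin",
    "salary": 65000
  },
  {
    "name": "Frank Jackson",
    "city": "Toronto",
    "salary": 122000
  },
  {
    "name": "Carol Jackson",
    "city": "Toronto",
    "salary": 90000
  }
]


Group by: city

Groups:
  Dublin: 2 people, avg salary = 167000/2 = $83500
  Oslo: 2 people, avg salary = 214000/2 = $107000
  Toronto: 2 people, avg salary = 212000/2 = $106000

Highest average salary: Oslo ($107000)

Oslo ($107000)


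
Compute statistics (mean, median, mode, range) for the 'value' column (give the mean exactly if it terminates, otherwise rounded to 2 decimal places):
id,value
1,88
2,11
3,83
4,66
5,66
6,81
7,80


Data: [88, 11, 83, 66, 66, 81, 80]
Count: 7
Sum: 475
Mean: 475/7 ≈ 67.86 (rounded to 2 decimal places)
Sorted: [11, 66, 66, 80, 81, 83, 88]
Median: 80.0
Mode: 66 (2 times)
Range: 88 - 11 = 77
Min: 11, Max: 88

mean≈67.86, median=80.0, mode=66, range=77


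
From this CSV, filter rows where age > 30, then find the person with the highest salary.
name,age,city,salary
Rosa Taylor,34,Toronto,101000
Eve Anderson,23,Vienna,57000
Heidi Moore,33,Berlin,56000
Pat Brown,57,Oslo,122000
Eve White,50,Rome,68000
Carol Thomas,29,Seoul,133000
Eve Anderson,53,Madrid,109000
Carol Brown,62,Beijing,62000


Filter: age > 30
Sort by: salary (descending)

Filtered records (6):
  Pat Brown, age 57, salary $122000
  Eve Anderson, age 53, salary $109000
  Rosa Taylor, age 34, salary $101000
  Eve White, age 50, salary $68000
  Carol Brown, age 62, salary $62000
  Heidi Moore, age 33, salary $56000

Highest salary: Pat Brown ($122000)

Pat Brown


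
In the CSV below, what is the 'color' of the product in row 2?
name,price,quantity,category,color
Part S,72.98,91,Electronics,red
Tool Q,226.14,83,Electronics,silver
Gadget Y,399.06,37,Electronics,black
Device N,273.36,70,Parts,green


Query: Row 2 ('Tool Q'), column 'color'
Value: silver

silver


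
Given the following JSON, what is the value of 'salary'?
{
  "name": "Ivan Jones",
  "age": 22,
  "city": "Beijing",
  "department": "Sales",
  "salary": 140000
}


Looking up field 'salary'
Value: 140000

140000


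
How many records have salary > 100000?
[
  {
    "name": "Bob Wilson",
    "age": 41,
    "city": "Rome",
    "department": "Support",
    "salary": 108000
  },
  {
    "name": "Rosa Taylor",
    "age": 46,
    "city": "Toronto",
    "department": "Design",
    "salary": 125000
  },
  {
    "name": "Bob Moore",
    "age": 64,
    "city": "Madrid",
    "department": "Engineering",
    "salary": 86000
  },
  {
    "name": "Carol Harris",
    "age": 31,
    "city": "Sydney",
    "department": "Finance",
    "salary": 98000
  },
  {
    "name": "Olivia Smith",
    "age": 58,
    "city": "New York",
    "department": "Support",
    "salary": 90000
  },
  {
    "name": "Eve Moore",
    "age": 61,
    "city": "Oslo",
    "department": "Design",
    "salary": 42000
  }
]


Data: 6 records
Condition: salary > 100000

Checking each record:
  Bob Wilson: 108000 MATCH
  Rosa Taylor: 125000 MATCH
  Bob Moore: 86000
  Carol Harris: 98000
  Olivia Smith: 90000
  Eve Moore: 42000

Count: 2

2


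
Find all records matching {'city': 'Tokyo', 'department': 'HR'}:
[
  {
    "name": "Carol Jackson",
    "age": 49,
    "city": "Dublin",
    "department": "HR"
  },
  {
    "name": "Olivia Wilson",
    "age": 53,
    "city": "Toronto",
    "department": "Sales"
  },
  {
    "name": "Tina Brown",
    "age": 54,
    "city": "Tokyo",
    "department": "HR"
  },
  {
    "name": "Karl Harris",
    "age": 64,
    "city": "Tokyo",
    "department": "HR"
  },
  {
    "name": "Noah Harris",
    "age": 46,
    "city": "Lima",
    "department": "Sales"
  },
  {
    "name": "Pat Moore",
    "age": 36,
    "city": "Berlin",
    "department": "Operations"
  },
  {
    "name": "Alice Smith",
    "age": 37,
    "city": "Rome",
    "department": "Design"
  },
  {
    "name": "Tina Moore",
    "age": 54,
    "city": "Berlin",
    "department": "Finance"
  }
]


Search criteria: {'city': 'Tokyo', 'department': 'HR'}

Checking 8 records:
  Carol Jackson: {city: Dublin, department: HR}
  Olivia Wilson: {city: Toronto, department: Sales}
  Tina Brown: {city: Tokyo, department: HR} <-- MATCH
  Karl Harris: {city: Tokyo, department: HR} <-- MATCH
  Noah Harris: {city: Lima, department: Sales}
  Pat Moore: {city: Berlin, department: Operations}
  Alice Smith: {city: Rome, department: Design}
  Tina Moore: {city: Berlin, department: Finance}

Matches: ["Tina Brown", "Karl Harris"]

["Tina Brown", "Karl Harris"]


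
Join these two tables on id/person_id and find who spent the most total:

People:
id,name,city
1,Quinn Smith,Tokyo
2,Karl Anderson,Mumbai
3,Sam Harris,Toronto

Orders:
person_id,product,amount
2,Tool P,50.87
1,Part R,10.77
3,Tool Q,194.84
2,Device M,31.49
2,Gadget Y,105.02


Join on: people.id = orders.person_id

Joined rows:
  Karl Anderson (Mumbai) bought Tool P for $50.87
  Quinn Smith (Tokyo) bought Part R for $10.77
  Sam Harris (Toronto) bought Tool Q for $194.84
  Karl Anderson (Mumbai) bought Device M for $31.49
  Karl Anderson (Mumbai) bought Gadget Y for $105.02

Total per person:
  Sam Harris: $194.84
  Karl Anderson: $187.38
  Quinn Smith: $10.77

Top spender: Sam Harris ($194.84)

Sam Harris ($194.84)


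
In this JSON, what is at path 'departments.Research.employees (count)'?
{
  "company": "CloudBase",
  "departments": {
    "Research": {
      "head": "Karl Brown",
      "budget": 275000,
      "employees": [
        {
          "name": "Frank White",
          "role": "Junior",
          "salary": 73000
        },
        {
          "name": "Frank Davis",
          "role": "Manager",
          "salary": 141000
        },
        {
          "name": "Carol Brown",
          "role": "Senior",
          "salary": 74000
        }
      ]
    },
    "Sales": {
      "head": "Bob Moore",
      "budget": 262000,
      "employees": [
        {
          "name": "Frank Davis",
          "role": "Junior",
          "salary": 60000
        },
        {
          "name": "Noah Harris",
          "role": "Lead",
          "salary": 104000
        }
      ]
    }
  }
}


Path: departments.Research.employees (count)

Navigate:
  -> departments
  -> Research
  -> employees (array, length 3)

3


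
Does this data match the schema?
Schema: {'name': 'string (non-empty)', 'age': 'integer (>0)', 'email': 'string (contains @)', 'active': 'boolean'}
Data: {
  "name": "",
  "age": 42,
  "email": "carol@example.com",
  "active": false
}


Validating each field against schema:
  name: FAIL ("" is an empty string)
  age: OK (positive integer)
  email: OK (string with @)
  active: OK (boolean)

Result: INVALID (1 error: name)

INVALID (1 error: name)


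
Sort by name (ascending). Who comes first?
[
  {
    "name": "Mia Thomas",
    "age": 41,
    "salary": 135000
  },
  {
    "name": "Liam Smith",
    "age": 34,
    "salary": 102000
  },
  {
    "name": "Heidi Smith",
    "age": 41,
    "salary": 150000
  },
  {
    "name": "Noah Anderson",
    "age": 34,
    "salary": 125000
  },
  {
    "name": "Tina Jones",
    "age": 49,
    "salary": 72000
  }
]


Sort by: name (ascending)

Sorted order:
  1. Heidi Smith (name = Heidi Smith)
  2. Liam Smith (name = Liam Smith)
  3. Mia Thomas (name = Mia Thomas)
  4. Noah Anderson (name = Noah Anderson)
  5. Tina Jones (name = Tina Jones)

First: Heidi Smith

Heidi Smith


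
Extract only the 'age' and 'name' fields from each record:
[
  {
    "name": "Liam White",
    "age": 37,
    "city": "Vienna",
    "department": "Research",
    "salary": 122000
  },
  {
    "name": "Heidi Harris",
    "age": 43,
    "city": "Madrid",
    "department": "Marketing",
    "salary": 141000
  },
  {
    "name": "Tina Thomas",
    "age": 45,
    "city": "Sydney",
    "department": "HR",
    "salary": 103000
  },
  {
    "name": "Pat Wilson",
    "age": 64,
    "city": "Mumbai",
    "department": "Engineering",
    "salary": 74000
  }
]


Original: 4 records with fields: name, age, city, department, salary
Keep: ['age', 'name']
Drop: ['city', 'department', 'salary']
Result: 4 records, 2 fields each

[
  {
    "age": 37,
    "name": "Liam White"
  },
  {
    "age": 43,
    "name": "Heidi Harris"
  },
  {
    "age": 45,
    "name": "Tina Thomas"
  },
  {
    "age": 64,
    "name": "Pat Wilson"
  }
]


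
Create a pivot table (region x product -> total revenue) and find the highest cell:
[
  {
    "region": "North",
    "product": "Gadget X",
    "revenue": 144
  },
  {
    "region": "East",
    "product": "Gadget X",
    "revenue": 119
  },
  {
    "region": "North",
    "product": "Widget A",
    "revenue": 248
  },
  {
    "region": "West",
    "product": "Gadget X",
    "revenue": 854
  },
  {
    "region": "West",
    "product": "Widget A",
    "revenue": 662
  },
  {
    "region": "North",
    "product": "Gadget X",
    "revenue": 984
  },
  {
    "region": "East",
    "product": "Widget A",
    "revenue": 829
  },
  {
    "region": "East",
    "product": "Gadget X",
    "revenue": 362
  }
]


Pivot: region (rows) x product (columns) -> total revenue

     Gadget X      Widget A    
East           481           829  
North         1128           248  
West           854           662  

Highest: North / Gadget X = $1128

North / Gadget X = $1128


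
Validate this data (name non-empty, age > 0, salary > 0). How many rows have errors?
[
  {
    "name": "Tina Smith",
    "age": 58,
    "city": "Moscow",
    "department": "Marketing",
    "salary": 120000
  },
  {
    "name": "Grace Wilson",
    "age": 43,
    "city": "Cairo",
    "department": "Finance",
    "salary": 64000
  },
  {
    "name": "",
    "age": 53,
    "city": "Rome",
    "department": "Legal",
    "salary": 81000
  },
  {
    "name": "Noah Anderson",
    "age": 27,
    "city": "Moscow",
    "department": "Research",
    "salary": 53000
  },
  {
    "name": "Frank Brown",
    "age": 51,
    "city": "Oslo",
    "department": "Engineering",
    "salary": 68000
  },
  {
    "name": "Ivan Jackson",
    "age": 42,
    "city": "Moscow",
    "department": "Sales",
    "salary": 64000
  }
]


Validating 6 records:
Rules: name non-empty, age > 0, salary > 0

  Row 1 (Tina Smith): OK
  Row 2 (Grace Wilson): OK
  Row 3 (???): empty name
  Row 4 (Noah Anderson): OK
  Row 5 (Frank Brown): OK
  Row 6 (Ivan Jackson): OK

Total errors: 1

1 errors


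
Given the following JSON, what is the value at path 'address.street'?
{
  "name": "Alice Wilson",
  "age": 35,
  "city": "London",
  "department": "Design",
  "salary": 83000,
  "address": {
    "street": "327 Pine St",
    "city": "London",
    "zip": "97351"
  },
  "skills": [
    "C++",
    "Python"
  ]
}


Query: address.street
Path: address -> street
Value: 327 Pine St

327 Pine St


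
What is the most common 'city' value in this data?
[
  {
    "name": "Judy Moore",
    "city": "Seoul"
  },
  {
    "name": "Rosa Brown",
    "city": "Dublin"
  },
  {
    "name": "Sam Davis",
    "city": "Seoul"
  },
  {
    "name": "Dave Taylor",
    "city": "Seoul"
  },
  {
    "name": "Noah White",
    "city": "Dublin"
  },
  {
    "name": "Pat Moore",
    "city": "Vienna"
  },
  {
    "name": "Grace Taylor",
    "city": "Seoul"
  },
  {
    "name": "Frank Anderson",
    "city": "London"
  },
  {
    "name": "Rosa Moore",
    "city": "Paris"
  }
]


Counting 'city' values across 9 records:

  Seoul: 4 ####
  Dublin: 2 ##
  Vienna: 1 #
  London: 1 #
  Paris: 1 #

Most common: Seoul (4 times)

Seoul (4 times)


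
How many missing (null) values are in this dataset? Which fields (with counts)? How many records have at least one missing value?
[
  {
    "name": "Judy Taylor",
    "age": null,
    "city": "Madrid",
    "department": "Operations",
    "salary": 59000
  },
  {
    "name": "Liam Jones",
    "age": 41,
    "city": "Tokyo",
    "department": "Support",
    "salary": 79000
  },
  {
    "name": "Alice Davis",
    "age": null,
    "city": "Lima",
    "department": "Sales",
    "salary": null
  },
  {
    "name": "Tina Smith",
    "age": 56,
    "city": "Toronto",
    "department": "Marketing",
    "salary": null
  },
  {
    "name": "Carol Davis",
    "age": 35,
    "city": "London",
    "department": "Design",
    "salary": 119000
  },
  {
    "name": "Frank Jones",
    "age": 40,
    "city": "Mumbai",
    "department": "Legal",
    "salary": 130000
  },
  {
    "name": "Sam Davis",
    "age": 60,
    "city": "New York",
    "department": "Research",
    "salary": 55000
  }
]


Checking for missing (null) values in 7 records:

  Judy Taylor: age
  Liam Jones: complete
  Alice Davis: age, salary
  Tina Smith: salary
  Carol Davis: complete
  Frank Jones: complete
  Sam Davis: complete

Per field:
  name: 0 missing
  age: 2 missing
  city: 0 missing
  department: 0 missing
  salary: 2 missing

Total missing values: 4
Records with any missing: 3

4 missing values (age: 2, salary: 2); 3 incomplete records


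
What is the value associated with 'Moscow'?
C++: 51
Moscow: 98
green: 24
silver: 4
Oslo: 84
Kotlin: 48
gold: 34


Looking up key 'Moscow'
Value: 98

98


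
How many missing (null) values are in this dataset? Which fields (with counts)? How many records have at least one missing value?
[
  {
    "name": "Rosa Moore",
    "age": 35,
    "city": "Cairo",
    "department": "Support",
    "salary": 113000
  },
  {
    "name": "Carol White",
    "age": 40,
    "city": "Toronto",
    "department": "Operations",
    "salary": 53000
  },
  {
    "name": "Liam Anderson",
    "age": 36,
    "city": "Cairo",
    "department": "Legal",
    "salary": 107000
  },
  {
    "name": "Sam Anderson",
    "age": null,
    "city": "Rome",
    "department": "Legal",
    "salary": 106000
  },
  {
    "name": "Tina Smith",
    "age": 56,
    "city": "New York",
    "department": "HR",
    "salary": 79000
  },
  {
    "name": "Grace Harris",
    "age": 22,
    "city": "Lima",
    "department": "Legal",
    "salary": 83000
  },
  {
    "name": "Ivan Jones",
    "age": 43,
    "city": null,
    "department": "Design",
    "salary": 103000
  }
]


Checking for missing (null) values in 7 records:

  Rosa Moore: complete
  Carol White: complete
  Liam Anderson: complete
  Sam Anderson: age
  Tina Smith: complete
  Grace Harris: complete
  Ivan Jones: city

Per field:
  name: 0 missing
  age: 1 missing
  city: 1 missing
  department: 0 missing
  salary: 0 missing

Total missing values: 2
Records with any missing: 2

2 missing values (age: 1, city: 1); 2 incomplete records
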